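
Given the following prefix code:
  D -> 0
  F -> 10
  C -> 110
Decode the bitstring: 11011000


Decoding step by step:
Bits 110 -> C
Bits 110 -> C
Bits 0 -> D
Bits 0 -> D


Decoded message: CCDD


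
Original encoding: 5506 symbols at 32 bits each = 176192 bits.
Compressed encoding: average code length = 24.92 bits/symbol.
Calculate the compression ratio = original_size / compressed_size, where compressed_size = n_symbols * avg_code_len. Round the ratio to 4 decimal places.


original_size = n_symbols * orig_bits = 5506 * 32 = 176192 bits
compressed_size = n_symbols * avg_code_len = 5506 * 24.92 = 137209.52 bits
ratio = original_size / compressed_size = 176192 / 137209.52 = 1.2841

Compression ratio = 1.2841


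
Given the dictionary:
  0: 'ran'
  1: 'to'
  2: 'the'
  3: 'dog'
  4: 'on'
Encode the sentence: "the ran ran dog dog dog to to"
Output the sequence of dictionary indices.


Look up each word in the dictionary:
  'the' -> 2
  'ran' -> 0
  'ran' -> 0
  'dog' -> 3
  'dog' -> 3
  'dog' -> 3
  'to' -> 1
  'to' -> 1

Encoded: [2, 0, 0, 3, 3, 3, 1, 1]


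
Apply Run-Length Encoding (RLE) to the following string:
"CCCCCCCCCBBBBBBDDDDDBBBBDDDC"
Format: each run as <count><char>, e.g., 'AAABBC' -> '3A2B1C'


Scanning runs left to right:
  i=0: run of 'C' x 9 -> '9C'
  i=9: run of 'B' x 6 -> '6B'
  i=15: run of 'D' x 5 -> '5D'
  i=20: run of 'B' x 4 -> '4B'
  i=24: run of 'D' x 3 -> '3D'
  i=27: run of 'C' x 1 -> '1C'

RLE = 9C6B5D4B3D1C


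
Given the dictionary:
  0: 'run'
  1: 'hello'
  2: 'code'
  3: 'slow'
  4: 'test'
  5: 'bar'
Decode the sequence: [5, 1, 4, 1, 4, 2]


Look up each index in the dictionary:
  5 -> 'bar'
  1 -> 'hello'
  4 -> 'test'
  1 -> 'hello'
  4 -> 'test'
  2 -> 'code'

Decoded: "bar hello test hello test code"


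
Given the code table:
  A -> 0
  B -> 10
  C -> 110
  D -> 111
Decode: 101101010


Decoding:
10 -> B
110 -> C
10 -> B
10 -> B


Result: BCBB


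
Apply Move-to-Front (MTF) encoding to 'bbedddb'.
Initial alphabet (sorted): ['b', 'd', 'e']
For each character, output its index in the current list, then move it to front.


MTF encoding:
'b': index 0 in ['b', 'd', 'e'] -> ['b', 'd', 'e']
'b': index 0 in ['b', 'd', 'e'] -> ['b', 'd', 'e']
'e': index 2 in ['b', 'd', 'e'] -> ['e', 'b', 'd']
'd': index 2 in ['e', 'b', 'd'] -> ['d', 'e', 'b']
'd': index 0 in ['d', 'e', 'b'] -> ['d', 'e', 'b']
'd': index 0 in ['d', 'e', 'b'] -> ['d', 'e', 'b']
'b': index 2 in ['d', 'e', 'b'] -> ['b', 'd', 'e']


Output: [0, 0, 2, 2, 0, 0, 2]


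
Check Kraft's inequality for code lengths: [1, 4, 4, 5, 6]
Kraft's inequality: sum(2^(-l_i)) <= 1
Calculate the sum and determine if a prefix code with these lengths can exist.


Sum = 2^(-1) + 2^(-4) + 2^(-4) + 2^(-5) + 2^(-6)
    = 0.5 + 0.0625 + 0.0625 + 0.03125 + 0.015625
    = 43/64 = 0.671875
Since 0.671875 <= 1, Kraft's inequality IS satisfied.
A prefix code with these lengths CAN exist.

Kraft sum = 0.671875. Satisfied.


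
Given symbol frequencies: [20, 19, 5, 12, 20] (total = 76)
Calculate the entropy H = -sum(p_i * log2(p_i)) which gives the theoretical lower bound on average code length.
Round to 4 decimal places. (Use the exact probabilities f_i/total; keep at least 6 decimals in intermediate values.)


Per-symbol terms -p_i * log2(p_i) with p_i = f_i/76:
  p = 20/76 = 0.263158: log2(p) = -1.925999, -p*log2(p) = 0.506842
  p = 19/76 = 0.250000: log2(p) = -2.000000, -p*log2(p) = 0.500000
  p = 5/76 = 0.065789: log2(p) = -3.925999, -p*log2(p) = 0.258289
  p = 12/76 = 0.157895: log2(p) = -2.662965, -p*log2(p) = 0.420468
  p = 20/76 = 0.263158: log2(p) = -1.925999, -p*log2(p) = 0.506842
H = 0.506842 + 0.500000 + 0.258289 + 0.420468 + 0.506842 = 2.192441

H = 2.1924 bits/symbol


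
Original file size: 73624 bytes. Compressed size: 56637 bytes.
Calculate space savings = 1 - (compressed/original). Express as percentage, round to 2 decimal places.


ratio = compressed/original = 56637/73624 = 0.769274
savings = 1 - ratio = 1 - 0.769274 = 0.230726
as a percentage: 0.230726 * 100 = 23.07%

Space savings = 1 - 56637/73624 = 23.07%


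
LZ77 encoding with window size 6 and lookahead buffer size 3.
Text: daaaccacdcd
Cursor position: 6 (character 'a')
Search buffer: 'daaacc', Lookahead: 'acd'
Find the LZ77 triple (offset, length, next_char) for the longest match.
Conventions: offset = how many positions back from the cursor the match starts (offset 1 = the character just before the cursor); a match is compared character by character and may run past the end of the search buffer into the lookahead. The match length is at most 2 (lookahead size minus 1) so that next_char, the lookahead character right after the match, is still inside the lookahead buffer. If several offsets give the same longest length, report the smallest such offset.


Try each offset into the search buffer:
  offset=1 (pos 5, char 'c'): match length 0
  offset=2 (pos 4, char 'c'): match length 0
  offset=3 (pos 3, char 'a'): match length 2
  offset=4 (pos 2, char 'a'): match length 1
  offset=5 (pos 1, char 'a'): match length 1
  offset=6 (pos 0, char 'd'): match length 0
Longest match has length 2 at offset 3.
next_char = character at position 6 + 2 = 8 -> 'd'

Best match: offset=3, length=2 (matching 'ac' starting at position 3)
LZ77 triple: (3, 2, 'd')


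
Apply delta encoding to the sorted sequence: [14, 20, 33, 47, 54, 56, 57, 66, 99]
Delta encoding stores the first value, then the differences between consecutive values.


First value: 14
Deltas:
  20 - 14 = 6
  33 - 20 = 13
  47 - 33 = 14
  54 - 47 = 7
  56 - 54 = 2
  57 - 56 = 1
  66 - 57 = 9
  99 - 66 = 33


Delta encoded: [14, 6, 13, 14, 7, 2, 1, 9, 33]


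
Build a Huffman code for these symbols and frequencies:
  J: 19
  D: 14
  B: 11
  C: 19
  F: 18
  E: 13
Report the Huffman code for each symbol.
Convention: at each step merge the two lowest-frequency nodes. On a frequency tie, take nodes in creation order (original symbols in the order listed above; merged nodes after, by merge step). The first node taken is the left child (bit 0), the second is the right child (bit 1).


Huffman tree construction:
Step 1: Merge B(11) + E(13) = 24
Step 2: Merge D(14) + F(18) = 32
Step 3: Merge J(19) + C(19) = 38
Step 4: Merge (B+E)(24) + (D+F)(32) = 56
Step 5: Merge (J+C)(38) + ((B+E)+(D+F))(56) = 94
Read each symbol's code off the tree from the root (left child = 0, right child = 1).

Codes:
  J: 00 (length 2)
  D: 110 (length 3)
  B: 100 (length 3)
  C: 01 (length 2)
  F: 111 (length 3)
  E: 101 (length 3)
Average code length: 244/94 = 2.5957 bits/symbol


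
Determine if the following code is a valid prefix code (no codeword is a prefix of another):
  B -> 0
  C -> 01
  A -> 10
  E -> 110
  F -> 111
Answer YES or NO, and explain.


Checking each pair (does one codeword prefix another?):
  B='0' vs C='01': prefix -- VIOLATION

NO -- this is NOT a valid prefix code. B (0) is a prefix of C (01).


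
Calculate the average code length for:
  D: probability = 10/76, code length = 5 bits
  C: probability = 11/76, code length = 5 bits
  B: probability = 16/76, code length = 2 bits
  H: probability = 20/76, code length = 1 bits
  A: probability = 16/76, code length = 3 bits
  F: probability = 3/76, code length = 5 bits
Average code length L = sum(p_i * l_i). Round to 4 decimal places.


Weighted contributions p_i * l_i:
  D: (10/76) * 5 = 50/76
  C: (11/76) * 5 = 55/76
  B: (16/76) * 2 = 32/76
  H: (20/76) * 1 = 20/76
  A: (16/76) * 3 = 48/76
  F: (3/76) * 5 = 15/76
Sum = (50 + 55 + 32 + 20 + 48 + 15)/76 = 220/76

L = 220/76 = 2.8947 bits/symbol


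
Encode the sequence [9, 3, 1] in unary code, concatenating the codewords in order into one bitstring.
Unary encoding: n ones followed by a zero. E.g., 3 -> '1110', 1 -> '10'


Encode each number as n ones followed by a terminating 0:
  9 -> 1111111110 (10 bits)
  3 -> 1110 (4 bits)
  1 -> 10 (2 bits)
Total length = 10 + 4 + 2 = 16 bits.

Unary([9, 3, 1]) = 1111111110111010 (16 bits)


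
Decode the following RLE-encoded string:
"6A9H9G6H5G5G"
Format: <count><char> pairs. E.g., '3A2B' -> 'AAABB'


Expanding each <count><char> pair:
  6A -> 'AAAAAA'
  9H -> 'HHHHHHHHH'
  9G -> 'GGGGGGGGG'
  6H -> 'HHHHHH'
  5G -> 'GGGGG'
  5G -> 'GGGGG'

Decoded = AAAAAAHHHHHHHHHGGGGGGGGGHHHHHHGGGGGGGGGG


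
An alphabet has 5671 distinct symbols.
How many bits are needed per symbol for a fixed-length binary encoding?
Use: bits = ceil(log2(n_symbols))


log2(5671) = 12.4694
Bracket: 2^12 = 4096 < 5671 <= 2^13 = 8192
So ceil(log2(5671)) = 13

bits = ceil(log2(5671)) = ceil(12.4694) = 13 bits


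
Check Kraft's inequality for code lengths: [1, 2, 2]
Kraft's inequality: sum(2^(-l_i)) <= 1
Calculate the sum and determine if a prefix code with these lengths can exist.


Sum = 2^(-1) + 2^(-2) + 2^(-2)
    = 0.5 + 0.25 + 0.25
    = 4/4 = 1.0
Since 1.0 <= 1, Kraft's inequality IS satisfied.
A prefix code with these lengths CAN exist.

Kraft sum = 1.0. Satisfied.


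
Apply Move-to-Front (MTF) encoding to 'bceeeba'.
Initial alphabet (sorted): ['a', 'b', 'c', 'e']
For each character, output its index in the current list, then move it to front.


MTF encoding:
'b': index 1 in ['a', 'b', 'c', 'e'] -> ['b', 'a', 'c', 'e']
'c': index 2 in ['b', 'a', 'c', 'e'] -> ['c', 'b', 'a', 'e']
'e': index 3 in ['c', 'b', 'a', 'e'] -> ['e', 'c', 'b', 'a']
'e': index 0 in ['e', 'c', 'b', 'a'] -> ['e', 'c', 'b', 'a']
'e': index 0 in ['e', 'c', 'b', 'a'] -> ['e', 'c', 'b', 'a']
'b': index 2 in ['e', 'c', 'b', 'a'] -> ['b', 'e', 'c', 'a']
'a': index 3 in ['b', 'e', 'c', 'a'] -> ['a', 'b', 'e', 'c']


Output: [1, 2, 3, 0, 0, 2, 3]


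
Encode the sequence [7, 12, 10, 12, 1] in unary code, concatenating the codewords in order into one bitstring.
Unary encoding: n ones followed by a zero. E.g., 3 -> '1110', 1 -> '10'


Encode each number as n ones followed by a terminating 0:
  7 -> 11111110 (8 bits)
  12 -> 1111111111110 (13 bits)
  10 -> 11111111110 (11 bits)
  12 -> 1111111111110 (13 bits)
  1 -> 10 (2 bits)
Total length = 8 + 13 + 11 + 13 + 2 = 47 bits.

Unary([7, 12, 10, 12, 1]) = 11111110111111111111011111111110111111111111010 (47 bits)


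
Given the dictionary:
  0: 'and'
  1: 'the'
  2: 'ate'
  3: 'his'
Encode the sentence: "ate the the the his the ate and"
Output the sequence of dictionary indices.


Look up each word in the dictionary:
  'ate' -> 2
  'the' -> 1
  'the' -> 1
  'the' -> 1
  'his' -> 3
  'the' -> 1
  'ate' -> 2
  'and' -> 0

Encoded: [2, 1, 1, 1, 3, 1, 2, 0]


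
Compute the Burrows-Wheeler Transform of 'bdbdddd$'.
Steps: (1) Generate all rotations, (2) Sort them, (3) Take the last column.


Rotations (sorted):
  0: $bdbdddd -> last char: d
  1: bdbdddd$ -> last char: $
  2: bdddd$bd -> last char: d
  3: d$bdbddd -> last char: d
  4: dbdddd$b -> last char: b
  5: dd$bdbdd -> last char: d
  6: ddd$bdbd -> last char: d
  7: dddd$bdb -> last char: b


BWT = d$ddbddb


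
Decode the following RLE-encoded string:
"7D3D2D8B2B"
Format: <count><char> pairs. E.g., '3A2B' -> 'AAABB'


Expanding each <count><char> pair:
  7D -> 'DDDDDDD'
  3D -> 'DDD'
  2D -> 'DD'
  8B -> 'BBBBBBBB'
  2B -> 'BB'

Decoded = DDDDDDDDDDDDBBBBBBBBBB


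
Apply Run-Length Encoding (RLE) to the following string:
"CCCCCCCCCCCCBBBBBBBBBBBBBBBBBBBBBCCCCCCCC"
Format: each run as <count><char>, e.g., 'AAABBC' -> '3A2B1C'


Scanning runs left to right:
  i=0: run of 'C' x 12 -> '12C'
  i=12: run of 'B' x 21 -> '21B'
  i=33: run of 'C' x 8 -> '8C'

RLE = 12C21B8C


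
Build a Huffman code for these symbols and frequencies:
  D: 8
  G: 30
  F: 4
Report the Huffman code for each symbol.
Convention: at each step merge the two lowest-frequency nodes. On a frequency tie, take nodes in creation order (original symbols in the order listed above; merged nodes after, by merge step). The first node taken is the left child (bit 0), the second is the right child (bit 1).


Huffman tree construction:
Step 1: Merge F(4) + D(8) = 12
Step 2: Merge (F+D)(12) + G(30) = 42
Read each symbol's code off the tree from the root (left child = 0, right child = 1).

Codes:
  D: 01 (length 2)
  G: 1 (length 1)
  F: 00 (length 2)
Average code length: 54/42 = 1.2857 bits/symbol


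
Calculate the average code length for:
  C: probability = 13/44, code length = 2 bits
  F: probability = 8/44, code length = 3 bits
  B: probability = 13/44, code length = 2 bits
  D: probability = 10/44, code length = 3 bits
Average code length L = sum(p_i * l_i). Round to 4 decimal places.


Weighted contributions p_i * l_i:
  C: (13/44) * 2 = 26/44
  F: (8/44) * 3 = 24/44
  B: (13/44) * 2 = 26/44
  D: (10/44) * 3 = 30/44
Sum = (26 + 24 + 26 + 30)/44 = 106/44

L = 106/44 = 2.4091 bits/symbol


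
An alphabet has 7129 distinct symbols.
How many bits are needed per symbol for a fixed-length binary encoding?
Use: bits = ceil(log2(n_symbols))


log2(7129) = 12.7995
Bracket: 2^12 = 4096 < 7129 <= 2^13 = 8192
So ceil(log2(7129)) = 13

bits = ceil(log2(7129)) = ceil(12.7995) = 13 bits


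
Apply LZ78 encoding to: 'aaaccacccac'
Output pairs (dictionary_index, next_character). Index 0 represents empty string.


LZ78 encoding steps:
Dictionary: {0: ''}
Step 1: w='' (idx 0), next='a' -> output (0, 'a'), add 'a' as idx 1
Step 2: w='a' (idx 1), next='a' -> output (1, 'a'), add 'aa' as idx 2
Step 3: w='' (idx 0), next='c' -> output (0, 'c'), add 'c' as idx 3
Step 4: w='c' (idx 3), next='a' -> output (3, 'a'), add 'ca' as idx 4
Step 5: w='c' (idx 3), next='c' -> output (3, 'c'), add 'cc' as idx 5
Step 6: w='ca' (idx 4), next='c' -> output (4, 'c'), add 'cac' as idx 6


Encoded: [(0, 'a'), (1, 'a'), (0, 'c'), (3, 'a'), (3, 'c'), (4, 'c')]


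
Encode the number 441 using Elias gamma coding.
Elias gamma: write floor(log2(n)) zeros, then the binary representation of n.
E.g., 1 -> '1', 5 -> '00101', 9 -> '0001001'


num_bits = floor(log2(441)) + 1 = 9
leading_zeros = num_bits - 1 = 8
binary(441) = 110111001

Elias gamma(441) = '00000000' + '110111001' = 00000000110111001 (17 bits)


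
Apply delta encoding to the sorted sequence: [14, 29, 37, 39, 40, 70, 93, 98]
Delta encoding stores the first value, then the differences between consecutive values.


First value: 14
Deltas:
  29 - 14 = 15
  37 - 29 = 8
  39 - 37 = 2
  40 - 39 = 1
  70 - 40 = 30
  93 - 70 = 23
  98 - 93 = 5


Delta encoded: [14, 15, 8, 2, 1, 30, 23, 5]


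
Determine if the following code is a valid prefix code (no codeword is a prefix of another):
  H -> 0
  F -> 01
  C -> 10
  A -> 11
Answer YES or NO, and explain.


Checking each pair (does one codeword prefix another?):
  H='0' vs F='01': prefix -- VIOLATION

NO -- this is NOT a valid prefix code. H (0) is a prefix of F (01).


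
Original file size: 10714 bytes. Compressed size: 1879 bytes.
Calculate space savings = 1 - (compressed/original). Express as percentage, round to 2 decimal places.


ratio = compressed/original = 1879/10714 = 0.175378
savings = 1 - ratio = 1 - 0.175378 = 0.824622
as a percentage: 0.824622 * 100 = 82.46%

Space savings = 1 - 1879/10714 = 82.46%


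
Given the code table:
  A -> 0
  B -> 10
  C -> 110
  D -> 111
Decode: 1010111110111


Decoding:
10 -> B
10 -> B
111 -> D
110 -> C
111 -> D


Result: BBDCD


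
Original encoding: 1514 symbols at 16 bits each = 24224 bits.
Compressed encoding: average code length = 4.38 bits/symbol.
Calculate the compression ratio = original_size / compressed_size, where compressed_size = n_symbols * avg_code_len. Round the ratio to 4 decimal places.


original_size = n_symbols * orig_bits = 1514 * 16 = 24224 bits
compressed_size = n_symbols * avg_code_len = 1514 * 4.38 = 6631.32 bits
ratio = original_size / compressed_size = 24224 / 6631.32 = 3.653

Compression ratio = 3.653


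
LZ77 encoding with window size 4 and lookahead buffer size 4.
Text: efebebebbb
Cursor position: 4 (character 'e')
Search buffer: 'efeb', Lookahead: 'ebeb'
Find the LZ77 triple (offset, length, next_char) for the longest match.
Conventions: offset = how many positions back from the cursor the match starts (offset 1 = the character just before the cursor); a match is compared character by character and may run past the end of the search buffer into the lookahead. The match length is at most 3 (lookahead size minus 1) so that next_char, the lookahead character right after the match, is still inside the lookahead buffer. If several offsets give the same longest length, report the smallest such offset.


Try each offset into the search buffer:
  offset=1 (pos 3, char 'b'): match length 0
  offset=2 (pos 2, char 'e'): match length 3
  offset=3 (pos 1, char 'f'): match length 0
  offset=4 (pos 0, char 'e'): match length 1
Longest match has length 3 at offset 2.
next_char = character at position 4 + 3 = 7 -> 'b'

Best match: offset=2, length=3 (matching 'ebe' starting at position 2)
LZ77 triple: (2, 3, 'b')


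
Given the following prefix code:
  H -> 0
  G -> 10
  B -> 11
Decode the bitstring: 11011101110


Decoding step by step:
Bits 11 -> B
Bits 0 -> H
Bits 11 -> B
Bits 10 -> G
Bits 11 -> B
Bits 10 -> G


Decoded message: BHBGBG


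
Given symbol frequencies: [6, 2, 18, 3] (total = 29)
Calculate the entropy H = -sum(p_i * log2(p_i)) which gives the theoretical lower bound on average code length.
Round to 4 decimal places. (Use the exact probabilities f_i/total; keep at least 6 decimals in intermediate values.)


Per-symbol terms -p_i * log2(p_i) with p_i = f_i/29:
  p = 6/29 = 0.206897: log2(p) = -2.273018, -p*log2(p) = 0.470280
  p = 2/29 = 0.068966: log2(p) = -3.857981, -p*log2(p) = 0.266068
  p = 18/29 = 0.620690: log2(p) = -0.688056, -p*log2(p) = 0.427069
  p = 3/29 = 0.103448: log2(p) = -3.273018, -p*log2(p) = 0.338588
H = 0.470280 + 0.266068 + 0.427069 + 0.338588 = 1.502005

H = 1.502 bits/symbol


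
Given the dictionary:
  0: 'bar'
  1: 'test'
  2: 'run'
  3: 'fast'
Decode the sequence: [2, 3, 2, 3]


Look up each index in the dictionary:
  2 -> 'run'
  3 -> 'fast'
  2 -> 'run'
  3 -> 'fast'

Decoded: "run fast run fast"


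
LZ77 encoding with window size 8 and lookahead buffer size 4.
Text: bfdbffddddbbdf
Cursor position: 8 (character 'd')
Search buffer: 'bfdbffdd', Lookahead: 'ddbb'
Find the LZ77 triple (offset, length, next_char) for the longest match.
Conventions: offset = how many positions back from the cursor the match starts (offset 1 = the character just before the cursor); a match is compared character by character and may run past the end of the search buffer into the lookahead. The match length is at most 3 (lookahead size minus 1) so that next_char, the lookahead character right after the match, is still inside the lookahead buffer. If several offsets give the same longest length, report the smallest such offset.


Try each offset into the search buffer:
  offset=1 (pos 7, char 'd'): match length 2
  offset=2 (pos 6, char 'd'): match length 2
  offset=3 (pos 5, char 'f'): match length 0
  offset=4 (pos 4, char 'f'): match length 0
  offset=5 (pos 3, char 'b'): match length 0
  offset=6 (pos 2, char 'd'): match length 1
  offset=7 (pos 1, char 'f'): match length 0
  offset=8 (pos 0, char 'b'): match length 0
Longest match has length 2, found at offsets 1, 2; take the smallest, offset 1.
next_char = character at position 8 + 2 = 10 -> 'b'

Best match: offset=1, length=2 (matching 'dd' starting at position 7)
LZ77 triple: (1, 2, 'b')


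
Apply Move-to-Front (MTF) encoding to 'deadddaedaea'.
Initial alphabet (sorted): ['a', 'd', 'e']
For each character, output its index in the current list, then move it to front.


MTF encoding:
'd': index 1 in ['a', 'd', 'e'] -> ['d', 'a', 'e']
'e': index 2 in ['d', 'a', 'e'] -> ['e', 'd', 'a']
'a': index 2 in ['e', 'd', 'a'] -> ['a', 'e', 'd']
'd': index 2 in ['a', 'e', 'd'] -> ['d', 'a', 'e']
'd': index 0 in ['d', 'a', 'e'] -> ['d', 'a', 'e']
'd': index 0 in ['d', 'a', 'e'] -> ['d', 'a', 'e']
'a': index 1 in ['d', 'a', 'e'] -> ['a', 'd', 'e']
'e': index 2 in ['a', 'd', 'e'] -> ['e', 'a', 'd']
'd': index 2 in ['e', 'a', 'd'] -> ['d', 'e', 'a']
'a': index 2 in ['d', 'e', 'a'] -> ['a', 'd', 'e']
'e': index 2 in ['a', 'd', 'e'] -> ['e', 'a', 'd']
'a': index 1 in ['e', 'a', 'd'] -> ['a', 'e', 'd']


Output: [1, 2, 2, 2, 0, 0, 1, 2, 2, 2, 2, 1]


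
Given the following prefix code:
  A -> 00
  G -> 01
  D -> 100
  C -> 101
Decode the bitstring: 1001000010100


Decoding step by step:
Bits 100 -> D
Bits 100 -> D
Bits 00 -> A
Bits 101 -> C
Bits 00 -> A


Decoded message: DDACA


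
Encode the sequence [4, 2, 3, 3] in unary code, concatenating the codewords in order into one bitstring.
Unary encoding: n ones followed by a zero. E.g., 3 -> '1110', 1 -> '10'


Encode each number as n ones followed by a terminating 0:
  4 -> 11110 (5 bits)
  2 -> 110 (3 bits)
  3 -> 1110 (4 bits)
  3 -> 1110 (4 bits)
Total length = 5 + 3 + 4 + 4 = 16 bits.

Unary([4, 2, 3, 3]) = 1111011011101110 (16 bits)


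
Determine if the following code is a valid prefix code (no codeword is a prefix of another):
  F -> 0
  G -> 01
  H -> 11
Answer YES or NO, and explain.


Checking each pair (does one codeword prefix another?):
  F='0' vs G='01': prefix -- VIOLATION

NO -- this is NOT a valid prefix code. F (0) is a prefix of G (01).


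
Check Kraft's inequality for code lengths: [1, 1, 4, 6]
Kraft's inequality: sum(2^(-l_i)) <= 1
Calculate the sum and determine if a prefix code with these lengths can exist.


Sum = 2^(-1) + 2^(-1) + 2^(-4) + 2^(-6)
    = 0.5 + 0.5 + 0.0625 + 0.015625
    = 69/64 = 1.078125
Since 1.078125 > 1, Kraft's inequality is NOT satisfied.
A prefix code with these lengths CANNOT exist.

Kraft sum = 1.078125. Not satisfied.


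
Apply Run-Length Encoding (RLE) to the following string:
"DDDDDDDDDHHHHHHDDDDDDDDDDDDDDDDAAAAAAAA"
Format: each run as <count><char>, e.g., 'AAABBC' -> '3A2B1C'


Scanning runs left to right:
  i=0: run of 'D' x 9 -> '9D'
  i=9: run of 'H' x 6 -> '6H'
  i=15: run of 'D' x 16 -> '16D'
  i=31: run of 'A' x 8 -> '8A'

RLE = 9D6H16D8A


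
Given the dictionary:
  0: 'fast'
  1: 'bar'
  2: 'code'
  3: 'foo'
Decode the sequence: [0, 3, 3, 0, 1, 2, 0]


Look up each index in the dictionary:
  0 -> 'fast'
  3 -> 'foo'
  3 -> 'foo'
  0 -> 'fast'
  1 -> 'bar'
  2 -> 'code'
  0 -> 'fast'

Decoded: "fast foo foo fast bar code fast"


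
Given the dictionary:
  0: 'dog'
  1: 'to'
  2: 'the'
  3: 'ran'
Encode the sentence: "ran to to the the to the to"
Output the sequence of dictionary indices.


Look up each word in the dictionary:
  'ran' -> 3
  'to' -> 1
  'to' -> 1
  'the' -> 2
  'the' -> 2
  'to' -> 1
  'the' -> 2
  'to' -> 1

Encoded: [3, 1, 1, 2, 2, 1, 2, 1]


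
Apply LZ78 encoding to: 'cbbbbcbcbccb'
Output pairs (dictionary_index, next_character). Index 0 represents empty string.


LZ78 encoding steps:
Dictionary: {0: ''}
Step 1: w='' (idx 0), next='c' -> output (0, 'c'), add 'c' as idx 1
Step 2: w='' (idx 0), next='b' -> output (0, 'b'), add 'b' as idx 2
Step 3: w='b' (idx 2), next='b' -> output (2, 'b'), add 'bb' as idx 3
Step 4: w='b' (idx 2), next='c' -> output (2, 'c'), add 'bc' as idx 4
Step 5: w='bc' (idx 4), next='b' -> output (4, 'b'), add 'bcb' as idx 5
Step 6: w='c' (idx 1), next='c' -> output (1, 'c'), add 'cc' as idx 6
Step 7: w='b' (idx 2), end of input -> output (2, '')


Encoded: [(0, 'c'), (0, 'b'), (2, 'b'), (2, 'c'), (4, 'b'), (1, 'c'), (2, '')]


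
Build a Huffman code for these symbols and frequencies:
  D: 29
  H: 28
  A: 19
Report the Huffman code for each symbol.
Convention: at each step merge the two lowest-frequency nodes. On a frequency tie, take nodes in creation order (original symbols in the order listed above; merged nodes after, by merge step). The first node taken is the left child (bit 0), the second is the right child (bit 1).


Huffman tree construction:
Step 1: Merge A(19) + H(28) = 47
Step 2: Merge D(29) + (A+H)(47) = 76
Read each symbol's code off the tree from the root (left child = 0, right child = 1).

Codes:
  D: 0 (length 1)
  H: 11 (length 2)
  A: 10 (length 2)
Average code length: 123/76 = 1.6184 bits/symbol


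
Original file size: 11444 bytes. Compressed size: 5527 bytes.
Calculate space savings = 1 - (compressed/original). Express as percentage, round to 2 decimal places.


ratio = compressed/original = 5527/11444 = 0.482961
savings = 1 - ratio = 1 - 0.482961 = 0.517039
as a percentage: 0.517039 * 100 = 51.7%

Space savings = 1 - 5527/11444 = 51.7%


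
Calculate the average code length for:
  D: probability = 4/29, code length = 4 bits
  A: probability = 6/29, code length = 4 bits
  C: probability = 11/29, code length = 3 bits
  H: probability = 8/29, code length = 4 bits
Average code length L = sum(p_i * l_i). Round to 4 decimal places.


Weighted contributions p_i * l_i:
  D: (4/29) * 4 = 16/29
  A: (6/29) * 4 = 24/29
  C: (11/29) * 3 = 33/29
  H: (8/29) * 4 = 32/29
Sum = (16 + 24 + 33 + 32)/29 = 105/29

L = 105/29 = 3.6207 bits/symbol


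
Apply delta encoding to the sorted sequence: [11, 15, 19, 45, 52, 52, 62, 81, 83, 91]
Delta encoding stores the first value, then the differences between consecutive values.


First value: 11
Deltas:
  15 - 11 = 4
  19 - 15 = 4
  45 - 19 = 26
  52 - 45 = 7
  52 - 52 = 0
  62 - 52 = 10
  81 - 62 = 19
  83 - 81 = 2
  91 - 83 = 8


Delta encoded: [11, 4, 4, 26, 7, 0, 10, 19, 2, 8]


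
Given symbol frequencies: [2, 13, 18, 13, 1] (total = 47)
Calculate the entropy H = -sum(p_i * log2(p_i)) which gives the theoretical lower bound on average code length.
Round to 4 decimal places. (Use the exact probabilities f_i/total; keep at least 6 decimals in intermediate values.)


Per-symbol terms -p_i * log2(p_i) with p_i = f_i/47:
  p = 2/47 = 0.042553: log2(p) = -4.554589, -p*log2(p) = 0.193812
  p = 13/47 = 0.276596: log2(p) = -1.854149, -p*log2(p) = 0.512850
  p = 18/47 = 0.382979: log2(p) = -1.384664, -p*log2(p) = 0.530297
  p = 13/47 = 0.276596: log2(p) = -1.854149, -p*log2(p) = 0.512850
  p = 1/47 = 0.021277: log2(p) = -5.554589, -p*log2(p) = 0.118183
H = 0.193812 + 0.512850 + 0.530297 + 0.512850 + 0.118183 = 1.867992

H = 1.868 bits/symbol


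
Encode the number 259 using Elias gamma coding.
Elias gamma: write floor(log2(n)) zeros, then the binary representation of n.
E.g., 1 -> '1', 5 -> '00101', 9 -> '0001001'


num_bits = floor(log2(259)) + 1 = 9
leading_zeros = num_bits - 1 = 8
binary(259) = 100000011

Elias gamma(259) = '00000000' + '100000011' = 00000000100000011 (17 bits)


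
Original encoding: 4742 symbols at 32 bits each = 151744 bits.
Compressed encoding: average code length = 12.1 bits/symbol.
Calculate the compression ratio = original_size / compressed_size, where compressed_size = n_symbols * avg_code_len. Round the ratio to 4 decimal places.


original_size = n_symbols * orig_bits = 4742 * 32 = 151744 bits
compressed_size = n_symbols * avg_code_len = 4742 * 12.1 = 57378.2 bits
ratio = original_size / compressed_size = 151744 / 57378.2 = 2.6446

Compression ratio = 2.6446


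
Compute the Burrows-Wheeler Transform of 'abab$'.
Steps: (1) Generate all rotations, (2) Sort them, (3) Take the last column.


Rotations (sorted):
  0: $abab -> last char: b
  1: ab$ab -> last char: b
  2: abab$ -> last char: $
  3: b$aba -> last char: a
  4: bab$a -> last char: a


BWT = bb$aa


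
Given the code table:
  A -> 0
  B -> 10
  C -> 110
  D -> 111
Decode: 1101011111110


Decoding:
110 -> C
10 -> B
111 -> D
111 -> D
10 -> B


Result: CBDDB


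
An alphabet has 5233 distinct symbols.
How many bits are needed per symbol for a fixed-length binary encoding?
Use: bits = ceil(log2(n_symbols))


log2(5233) = 12.3534
Bracket: 2^12 = 4096 < 5233 <= 2^13 = 8192
So ceil(log2(5233)) = 13

bits = ceil(log2(5233)) = ceil(12.3534) = 13 bits


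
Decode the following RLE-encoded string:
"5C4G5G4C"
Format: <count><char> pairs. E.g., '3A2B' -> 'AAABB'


Expanding each <count><char> pair:
  5C -> 'CCCCC'
  4G -> 'GGGG'
  5G -> 'GGGGG'
  4C -> 'CCCC'

Decoded = CCCCCGGGGGGGGGCCCC


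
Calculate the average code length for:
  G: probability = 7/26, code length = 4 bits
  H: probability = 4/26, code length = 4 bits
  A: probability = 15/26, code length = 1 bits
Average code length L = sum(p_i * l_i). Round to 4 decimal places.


Weighted contributions p_i * l_i:
  G: (7/26) * 4 = 28/26
  H: (4/26) * 4 = 16/26
  A: (15/26) * 1 = 15/26
Sum = (28 + 16 + 15)/26 = 59/26

L = 59/26 = 2.2692 bits/symbol


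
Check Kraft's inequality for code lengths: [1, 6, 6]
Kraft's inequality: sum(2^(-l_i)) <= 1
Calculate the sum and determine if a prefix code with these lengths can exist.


Sum = 2^(-1) + 2^(-6) + 2^(-6)
    = 0.5 + 0.015625 + 0.015625
    = 34/64 = 0.53125
Since 0.53125 <= 1, Kraft's inequality IS satisfied.
A prefix code with these lengths CAN exist.

Kraft sum = 0.53125. Satisfied.


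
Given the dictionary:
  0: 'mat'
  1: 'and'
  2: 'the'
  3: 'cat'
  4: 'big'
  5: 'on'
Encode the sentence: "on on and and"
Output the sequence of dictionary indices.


Look up each word in the dictionary:
  'on' -> 5
  'on' -> 5
  'and' -> 1
  'and' -> 1

Encoded: [5, 5, 1, 1]


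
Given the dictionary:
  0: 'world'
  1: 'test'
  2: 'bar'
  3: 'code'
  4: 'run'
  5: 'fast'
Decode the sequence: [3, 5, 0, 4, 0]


Look up each index in the dictionary:
  3 -> 'code'
  5 -> 'fast'
  0 -> 'world'
  4 -> 'run'
  0 -> 'world'

Decoded: "code fast world run world"


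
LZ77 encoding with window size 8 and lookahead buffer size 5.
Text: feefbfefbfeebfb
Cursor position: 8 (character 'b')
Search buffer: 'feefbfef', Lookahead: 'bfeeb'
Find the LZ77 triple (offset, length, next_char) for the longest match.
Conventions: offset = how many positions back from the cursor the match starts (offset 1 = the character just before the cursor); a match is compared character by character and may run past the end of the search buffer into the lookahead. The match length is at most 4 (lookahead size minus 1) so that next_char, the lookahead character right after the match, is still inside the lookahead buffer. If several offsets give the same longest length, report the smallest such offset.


Try each offset into the search buffer:
  offset=1 (pos 7, char 'f'): match length 0
  offset=2 (pos 6, char 'e'): match length 0
  offset=3 (pos 5, char 'f'): match length 0
  offset=4 (pos 4, char 'b'): match length 3
  offset=5 (pos 3, char 'f'): match length 0
  offset=6 (pos 2, char 'e'): match length 0
  offset=7 (pos 1, char 'e'): match length 0
  offset=8 (pos 0, char 'f'): match length 0
Longest match has length 3 at offset 4.
next_char = character at position 8 + 3 = 11 -> 'e'

Best match: offset=4, length=3 (matching 'bfe' starting at position 4)
LZ77 triple: (4, 3, 'e')


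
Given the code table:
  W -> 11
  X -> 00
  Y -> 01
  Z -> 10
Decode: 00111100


Decoding:
00 -> X
11 -> W
11 -> W
00 -> X


Result: XWWX


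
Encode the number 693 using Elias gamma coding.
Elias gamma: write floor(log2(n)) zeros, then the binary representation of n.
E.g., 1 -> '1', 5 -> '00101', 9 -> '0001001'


num_bits = floor(log2(693)) + 1 = 10
leading_zeros = num_bits - 1 = 9
binary(693) = 1010110101

Elias gamma(693) = '000000000' + '1010110101' = 0000000001010110101 (19 bits)


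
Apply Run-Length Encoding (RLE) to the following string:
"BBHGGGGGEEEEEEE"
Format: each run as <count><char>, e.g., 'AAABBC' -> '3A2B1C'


Scanning runs left to right:
  i=0: run of 'B' x 2 -> '2B'
  i=2: run of 'H' x 1 -> '1H'
  i=3: run of 'G' x 5 -> '5G'
  i=8: run of 'E' x 7 -> '7E'

RLE = 2B1H5G7E


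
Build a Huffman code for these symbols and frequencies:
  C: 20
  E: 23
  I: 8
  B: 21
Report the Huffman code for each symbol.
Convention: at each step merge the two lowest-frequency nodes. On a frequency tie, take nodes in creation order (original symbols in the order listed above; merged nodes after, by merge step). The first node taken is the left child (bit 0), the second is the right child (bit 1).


Huffman tree construction:
Step 1: Merge I(8) + C(20) = 28
Step 2: Merge B(21) + E(23) = 44
Step 3: Merge (I+C)(28) + (B+E)(44) = 72
Read each symbol's code off the tree from the root (left child = 0, right child = 1).

Codes:
  C: 01 (length 2)
  E: 11 (length 2)
  I: 00 (length 2)
  B: 10 (length 2)
Average code length: 144/72 = 2.0000 bits/symbol


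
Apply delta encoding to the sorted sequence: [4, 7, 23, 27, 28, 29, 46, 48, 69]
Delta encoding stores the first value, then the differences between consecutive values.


First value: 4
Deltas:
  7 - 4 = 3
  23 - 7 = 16
  27 - 23 = 4
  28 - 27 = 1
  29 - 28 = 1
  46 - 29 = 17
  48 - 46 = 2
  69 - 48 = 21


Delta encoded: [4, 3, 16, 4, 1, 1, 17, 2, 21]


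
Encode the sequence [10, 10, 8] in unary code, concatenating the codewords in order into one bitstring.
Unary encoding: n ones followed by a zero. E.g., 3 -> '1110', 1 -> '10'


Encode each number as n ones followed by a terminating 0:
  10 -> 11111111110 (11 bits)
  10 -> 11111111110 (11 bits)
  8 -> 111111110 (9 bits)
Total length = 11 + 11 + 9 = 31 bits.

Unary([10, 10, 8]) = 1111111111011111111110111111110 (31 bits)


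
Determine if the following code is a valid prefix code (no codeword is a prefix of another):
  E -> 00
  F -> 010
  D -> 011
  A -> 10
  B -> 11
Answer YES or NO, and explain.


Checking each pair (does one codeword prefix another?):
  E='00' vs F='010': no prefix
  E='00' vs D='011': no prefix
  E='00' vs A='10': no prefix
  E='00' vs B='11': no prefix
  F='010' vs E='00': no prefix
  F='010' vs D='011': no prefix
  F='010' vs A='10': no prefix
  F='010' vs B='11': no prefix
  D='011' vs E='00': no prefix
  D='011' vs F='010': no prefix
  D='011' vs A='10': no prefix
  D='011' vs B='11': no prefix
  A='10' vs E='00': no prefix
  A='10' vs F='010': no prefix
  A='10' vs D='011': no prefix
  A='10' vs B='11': no prefix
  B='11' vs E='00': no prefix
  B='11' vs F='010': no prefix
  B='11' vs D='011': no prefix
  B='11' vs A='10': no prefix
No violation found over all pairs.

YES -- this is a valid prefix code. No codeword is a prefix of any other codeword.


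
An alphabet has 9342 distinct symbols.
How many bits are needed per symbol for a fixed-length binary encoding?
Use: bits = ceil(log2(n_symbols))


log2(9342) = 13.1895
Bracket: 2^13 = 8192 < 9342 <= 2^14 = 16384
So ceil(log2(9342)) = 14

bits = ceil(log2(9342)) = ceil(13.1895) = 14 bits


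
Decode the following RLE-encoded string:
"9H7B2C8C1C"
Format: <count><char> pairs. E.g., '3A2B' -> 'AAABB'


Expanding each <count><char> pair:
  9H -> 'HHHHHHHHH'
  7B -> 'BBBBBBB'
  2C -> 'CC'
  8C -> 'CCCCCCCC'
  1C -> 'C'

Decoded = HHHHHHHHHBBBBBBBCCCCCCCCCCC


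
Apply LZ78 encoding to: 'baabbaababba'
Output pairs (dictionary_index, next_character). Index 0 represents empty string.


LZ78 encoding steps:
Dictionary: {0: ''}
Step 1: w='' (idx 0), next='b' -> output (0, 'b'), add 'b' as idx 1
Step 2: w='' (idx 0), next='a' -> output (0, 'a'), add 'a' as idx 2
Step 3: w='a' (idx 2), next='b' -> output (2, 'b'), add 'ab' as idx 3
Step 4: w='b' (idx 1), next='a' -> output (1, 'a'), add 'ba' as idx 4
Step 5: w='ab' (idx 3), next='a' -> output (3, 'a'), add 'aba' as idx 5
Step 6: w='b' (idx 1), next='b' -> output (1, 'b'), add 'bb' as idx 6
Step 7: w='a' (idx 2), end of input -> output (2, '')


Encoded: [(0, 'b'), (0, 'a'), (2, 'b'), (1, 'a'), (3, 'a'), (1, 'b'), (2, '')]


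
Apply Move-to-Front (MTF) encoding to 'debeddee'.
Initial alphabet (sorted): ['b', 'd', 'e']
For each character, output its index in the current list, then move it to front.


MTF encoding:
'd': index 1 in ['b', 'd', 'e'] -> ['d', 'b', 'e']
'e': index 2 in ['d', 'b', 'e'] -> ['e', 'd', 'b']
'b': index 2 in ['e', 'd', 'b'] -> ['b', 'e', 'd']
'e': index 1 in ['b', 'e', 'd'] -> ['e', 'b', 'd']
'd': index 2 in ['e', 'b', 'd'] -> ['d', 'e', 'b']
'd': index 0 in ['d', 'e', 'b'] -> ['d', 'e', 'b']
'e': index 1 in ['d', 'e', 'b'] -> ['e', 'd', 'b']
'e': index 0 in ['e', 'd', 'b'] -> ['e', 'd', 'b']


Output: [1, 2, 2, 1, 2, 0, 1, 0]


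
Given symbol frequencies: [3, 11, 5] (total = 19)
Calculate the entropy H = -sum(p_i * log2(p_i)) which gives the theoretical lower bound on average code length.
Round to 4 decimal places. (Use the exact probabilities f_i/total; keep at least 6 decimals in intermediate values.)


Per-symbol terms -p_i * log2(p_i) with p_i = f_i/19:
  p = 3/19 = 0.157895: log2(p) = -2.662965, -p*log2(p) = 0.420468
  p = 11/19 = 0.578947: log2(p) = -0.788496, -p*log2(p) = 0.456498
  p = 5/19 = 0.263158: log2(p) = -1.925999, -p*log2(p) = 0.506842
H = 0.420468 + 0.456498 + 0.506842 = 1.383808

H = 1.3838 bits/symbol


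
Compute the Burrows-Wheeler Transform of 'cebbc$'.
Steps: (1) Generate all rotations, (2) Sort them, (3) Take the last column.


Rotations (sorted):
  0: $cebbc -> last char: c
  1: bbc$ce -> last char: e
  2: bc$ceb -> last char: b
  3: c$cebb -> last char: b
  4: cebbc$ -> last char: $
  5: ebbc$c -> last char: c


BWT = cebb$c


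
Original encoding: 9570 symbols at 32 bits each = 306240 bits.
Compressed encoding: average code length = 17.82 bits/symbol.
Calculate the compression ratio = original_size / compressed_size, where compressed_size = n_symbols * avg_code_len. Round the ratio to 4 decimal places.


original_size = n_symbols * orig_bits = 9570 * 32 = 306240 bits
compressed_size = n_symbols * avg_code_len = 9570 * 17.82 = 170537.4 bits
ratio = original_size / compressed_size = 306240 / 170537.4 = 1.7957

Compression ratio = 1.7957


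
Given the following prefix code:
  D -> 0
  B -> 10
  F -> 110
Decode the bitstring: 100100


Decoding step by step:
Bits 10 -> B
Bits 0 -> D
Bits 10 -> B
Bits 0 -> D


Decoded message: BDBD


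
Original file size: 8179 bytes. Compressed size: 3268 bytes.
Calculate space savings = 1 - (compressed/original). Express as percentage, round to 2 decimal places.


ratio = compressed/original = 3268/8179 = 0.39956
savings = 1 - ratio = 1 - 0.39956 = 0.60044
as a percentage: 0.60044 * 100 = 60.04%

Space savings = 1 - 3268/8179 = 60.04%


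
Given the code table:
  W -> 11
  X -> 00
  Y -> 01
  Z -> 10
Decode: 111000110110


Decoding:
11 -> W
10 -> Z
00 -> X
11 -> W
01 -> Y
10 -> Z


Result: WZXWYZ


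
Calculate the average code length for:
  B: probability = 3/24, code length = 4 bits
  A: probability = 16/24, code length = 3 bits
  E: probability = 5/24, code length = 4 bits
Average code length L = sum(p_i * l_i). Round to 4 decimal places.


Weighted contributions p_i * l_i:
  B: (3/24) * 4 = 12/24
  A: (16/24) * 3 = 48/24
  E: (5/24) * 4 = 20/24
Sum = (12 + 48 + 20)/24 = 80/24

L = 80/24 = 3.3333 bits/symbol


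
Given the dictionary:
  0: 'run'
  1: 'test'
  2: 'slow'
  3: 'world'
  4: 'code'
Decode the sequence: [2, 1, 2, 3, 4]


Look up each index in the dictionary:
  2 -> 'slow'
  1 -> 'test'
  2 -> 'slow'
  3 -> 'world'
  4 -> 'code'

Decoded: "slow test slow world code"


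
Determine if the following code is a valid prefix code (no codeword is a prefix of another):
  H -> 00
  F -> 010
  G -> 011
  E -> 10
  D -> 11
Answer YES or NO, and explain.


Checking each pair (does one codeword prefix another?):
  H='00' vs F='010': no prefix
  H='00' vs G='011': no prefix
  H='00' vs E='10': no prefix
  H='00' vs D='11': no prefix
  F='010' vs H='00': no prefix
  F='010' vs G='011': no prefix
  F='010' vs E='10': no prefix
  F='010' vs D='11': no prefix
  G='011' vs H='00': no prefix
  G='011' vs F='010': no prefix
  G='011' vs E='10': no prefix
  G='011' vs D='11': no prefix
  E='10' vs H='00': no prefix
  E='10' vs F='010': no prefix
  E='10' vs G='011': no prefix
  E='10' vs D='11': no prefix
  D='11' vs H='00': no prefix
  D='11' vs F='010': no prefix
  D='11' vs G='011': no prefix
  D='11' vs E='10': no prefix
No violation found over all pairs.

YES -- this is a valid prefix code. No codeword is a prefix of any other codeword.


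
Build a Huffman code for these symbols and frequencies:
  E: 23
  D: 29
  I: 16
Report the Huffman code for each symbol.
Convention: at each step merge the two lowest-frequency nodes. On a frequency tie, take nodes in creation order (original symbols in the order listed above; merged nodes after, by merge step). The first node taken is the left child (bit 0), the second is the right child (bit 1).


Huffman tree construction:
Step 1: Merge I(16) + E(23) = 39
Step 2: Merge D(29) + (I+E)(39) = 68
Read each symbol's code off the tree from the root (left child = 0, right child = 1).

Codes:
  E: 11 (length 2)
  D: 0 (length 1)
  I: 10 (length 2)
Average code length: 107/68 = 1.5735 bits/symbol
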